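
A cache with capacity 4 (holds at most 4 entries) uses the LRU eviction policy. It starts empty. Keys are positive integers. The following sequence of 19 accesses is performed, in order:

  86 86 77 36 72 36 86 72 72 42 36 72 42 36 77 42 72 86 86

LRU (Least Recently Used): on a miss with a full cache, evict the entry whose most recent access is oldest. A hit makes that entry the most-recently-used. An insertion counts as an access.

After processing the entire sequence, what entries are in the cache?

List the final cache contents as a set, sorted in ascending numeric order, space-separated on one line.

LRU simulation (capacity=4):
  1. access 86: MISS. Cache (LRU->MRU): [86]
  2. access 86: HIT. Cache (LRU->MRU): [86]
  3. access 77: MISS. Cache (LRU->MRU): [86 77]
  4. access 36: MISS. Cache (LRU->MRU): [86 77 36]
  5. access 72: MISS. Cache (LRU->MRU): [86 77 36 72]
  6. access 36: HIT. Cache (LRU->MRU): [86 77 72 36]
  7. access 86: HIT. Cache (LRU->MRU): [77 72 36 86]
  8. access 72: HIT. Cache (LRU->MRU): [77 36 86 72]
  9. access 72: HIT. Cache (LRU->MRU): [77 36 86 72]
  10. access 42: MISS, evict 77. Cache (LRU->MRU): [36 86 72 42]
  11. access 36: HIT. Cache (LRU->MRU): [86 72 42 36]
  12. access 72: HIT. Cache (LRU->MRU): [86 42 36 72]
  13. access 42: HIT. Cache (LRU->MRU): [86 36 72 42]
  14. access 36: HIT. Cache (LRU->MRU): [86 72 42 36]
  15. access 77: MISS, evict 86. Cache (LRU->MRU): [72 42 36 77]
  16. access 42: HIT. Cache (LRU->MRU): [72 36 77 42]
  17. access 72: HIT. Cache (LRU->MRU): [36 77 42 72]
  18. access 86: MISS, evict 36. Cache (LRU->MRU): [77 42 72 86]
  19. access 86: HIT. Cache (LRU->MRU): [77 42 72 86]
Total: 12 hits, 7 misses, 3 evictions

Answer: 42 72 77 86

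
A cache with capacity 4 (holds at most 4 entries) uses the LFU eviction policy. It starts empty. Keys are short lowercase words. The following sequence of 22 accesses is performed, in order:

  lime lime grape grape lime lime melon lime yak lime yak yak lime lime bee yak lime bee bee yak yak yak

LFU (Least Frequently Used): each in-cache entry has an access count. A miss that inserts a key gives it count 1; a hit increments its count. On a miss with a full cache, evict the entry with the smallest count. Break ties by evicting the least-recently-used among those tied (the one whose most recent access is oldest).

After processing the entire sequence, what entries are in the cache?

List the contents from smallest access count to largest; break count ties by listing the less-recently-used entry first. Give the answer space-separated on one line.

Answer: grape bee yak lime

Derivation:
LFU simulation (capacity=4):
  1. access lime: MISS. Cache: [lime(c=1)]
  2. access lime: HIT, count now 2. Cache: [lime(c=2)]
  3. access grape: MISS. Cache: [grape(c=1) lime(c=2)]
  4. access grape: HIT, count now 2. Cache: [lime(c=2) grape(c=2)]
  5. access lime: HIT, count now 3. Cache: [grape(c=2) lime(c=3)]
  6. access lime: HIT, count now 4. Cache: [grape(c=2) lime(c=4)]
  7. access melon: MISS. Cache: [melon(c=1) grape(c=2) lime(c=4)]
  8. access lime: HIT, count now 5. Cache: [melon(c=1) grape(c=2) lime(c=5)]
  9. access yak: MISS. Cache: [melon(c=1) yak(c=1) grape(c=2) lime(c=5)]
  10. access lime: HIT, count now 6. Cache: [melon(c=1) yak(c=1) grape(c=2) lime(c=6)]
  11. access yak: HIT, count now 2. Cache: [melon(c=1) grape(c=2) yak(c=2) lime(c=6)]
  12. access yak: HIT, count now 3. Cache: [melon(c=1) grape(c=2) yak(c=3) lime(c=6)]
  13. access lime: HIT, count now 7. Cache: [melon(c=1) grape(c=2) yak(c=3) lime(c=7)]
  14. access lime: HIT, count now 8. Cache: [melon(c=1) grape(c=2) yak(c=3) lime(c=8)]
  15. access bee: MISS, evict melon(c=1). Cache: [bee(c=1) grape(c=2) yak(c=3) lime(c=8)]
  16. access yak: HIT, count now 4. Cache: [bee(c=1) grape(c=2) yak(c=4) lime(c=8)]
  17. access lime: HIT, count now 9. Cache: [bee(c=1) grape(c=2) yak(c=4) lime(c=9)]
  18. access bee: HIT, count now 2. Cache: [grape(c=2) bee(c=2) yak(c=4) lime(c=9)]
  19. access bee: HIT, count now 3. Cache: [grape(c=2) bee(c=3) yak(c=4) lime(c=9)]
  20. access yak: HIT, count now 5. Cache: [grape(c=2) bee(c=3) yak(c=5) lime(c=9)]
  21. access yak: HIT, count now 6. Cache: [grape(c=2) bee(c=3) yak(c=6) lime(c=9)]
  22. access yak: HIT, count now 7. Cache: [grape(c=2) bee(c=3) yak(c=7) lime(c=9)]
Total: 17 hits, 5 misses, 1 evictions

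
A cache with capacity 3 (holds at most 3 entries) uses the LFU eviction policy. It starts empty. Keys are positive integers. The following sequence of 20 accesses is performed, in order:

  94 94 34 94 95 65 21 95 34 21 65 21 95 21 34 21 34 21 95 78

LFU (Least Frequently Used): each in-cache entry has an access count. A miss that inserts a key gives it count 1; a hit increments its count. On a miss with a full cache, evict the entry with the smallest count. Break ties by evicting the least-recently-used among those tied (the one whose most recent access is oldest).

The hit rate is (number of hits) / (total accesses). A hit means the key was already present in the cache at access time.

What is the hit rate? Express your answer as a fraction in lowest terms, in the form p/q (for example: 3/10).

LFU simulation (capacity=3):
  1. access 94: MISS. Cache: [94(c=1)]
  2. access 94: HIT, count now 2. Cache: [94(c=2)]
  3. access 34: MISS. Cache: [34(c=1) 94(c=2)]
  4. access 94: HIT, count now 3. Cache: [34(c=1) 94(c=3)]
  5. access 95: MISS. Cache: [34(c=1) 95(c=1) 94(c=3)]
  6. access 65: MISS, evict 34(c=1). Cache: [95(c=1) 65(c=1) 94(c=3)]
  7. access 21: MISS, evict 95(c=1). Cache: [65(c=1) 21(c=1) 94(c=3)]
  8. access 95: MISS, evict 65(c=1). Cache: [21(c=1) 95(c=1) 94(c=3)]
  9. access 34: MISS, evict 21(c=1). Cache: [95(c=1) 34(c=1) 94(c=3)]
  10. access 21: MISS, evict 95(c=1). Cache: [34(c=1) 21(c=1) 94(c=3)]
  11. access 65: MISS, evict 34(c=1). Cache: [21(c=1) 65(c=1) 94(c=3)]
  12. access 21: HIT, count now 2. Cache: [65(c=1) 21(c=2) 94(c=3)]
  13. access 95: MISS, evict 65(c=1). Cache: [95(c=1) 21(c=2) 94(c=3)]
  14. access 21: HIT, count now 3. Cache: [95(c=1) 94(c=3) 21(c=3)]
  15. access 34: MISS, evict 95(c=1). Cache: [34(c=1) 94(c=3) 21(c=3)]
  16. access 21: HIT, count now 4. Cache: [34(c=1) 94(c=3) 21(c=4)]
  17. access 34: HIT, count now 2. Cache: [34(c=2) 94(c=3) 21(c=4)]
  18. access 21: HIT, count now 5. Cache: [34(c=2) 94(c=3) 21(c=5)]
  19. access 95: MISS, evict 34(c=2). Cache: [95(c=1) 94(c=3) 21(c=5)]
  20. access 78: MISS, evict 95(c=1). Cache: [78(c=1) 94(c=3) 21(c=5)]
Total: 7 hits, 13 misses, 10 evictions

Hit rate = 7/20

Answer: 7/20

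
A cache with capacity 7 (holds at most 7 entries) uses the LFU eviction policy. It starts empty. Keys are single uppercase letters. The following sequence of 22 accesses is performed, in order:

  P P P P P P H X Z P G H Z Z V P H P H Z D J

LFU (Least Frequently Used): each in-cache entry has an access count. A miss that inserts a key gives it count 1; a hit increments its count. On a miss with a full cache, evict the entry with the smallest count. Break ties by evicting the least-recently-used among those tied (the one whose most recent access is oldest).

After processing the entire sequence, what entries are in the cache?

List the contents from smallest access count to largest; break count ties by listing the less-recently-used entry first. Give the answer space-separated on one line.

Answer: G V D J H Z P

Derivation:
LFU simulation (capacity=7):
  1. access P: MISS. Cache: [P(c=1)]
  2. access P: HIT, count now 2. Cache: [P(c=2)]
  3. access P: HIT, count now 3. Cache: [P(c=3)]
  4. access P: HIT, count now 4. Cache: [P(c=4)]
  5. access P: HIT, count now 5. Cache: [P(c=5)]
  6. access P: HIT, count now 6. Cache: [P(c=6)]
  7. access H: MISS. Cache: [H(c=1) P(c=6)]
  8. access X: MISS. Cache: [H(c=1) X(c=1) P(c=6)]
  9. access Z: MISS. Cache: [H(c=1) X(c=1) Z(c=1) P(c=6)]
  10. access P: HIT, count now 7. Cache: [H(c=1) X(c=1) Z(c=1) P(c=7)]
  11. access G: MISS. Cache: [H(c=1) X(c=1) Z(c=1) G(c=1) P(c=7)]
  12. access H: HIT, count now 2. Cache: [X(c=1) Z(c=1) G(c=1) H(c=2) P(c=7)]
  13. access Z: HIT, count now 2. Cache: [X(c=1) G(c=1) H(c=2) Z(c=2) P(c=7)]
  14. access Z: HIT, count now 3. Cache: [X(c=1) G(c=1) H(c=2) Z(c=3) P(c=7)]
  15. access V: MISS. Cache: [X(c=1) G(c=1) V(c=1) H(c=2) Z(c=3) P(c=7)]
  16. access P: HIT, count now 8. Cache: [X(c=1) G(c=1) V(c=1) H(c=2) Z(c=3) P(c=8)]
  17. access H: HIT, count now 3. Cache: [X(c=1) G(c=1) V(c=1) Z(c=3) H(c=3) P(c=8)]
  18. access P: HIT, count now 9. Cache: [X(c=1) G(c=1) V(c=1) Z(c=3) H(c=3) P(c=9)]
  19. access H: HIT, count now 4. Cache: [X(c=1) G(c=1) V(c=1) Z(c=3) H(c=4) P(c=9)]
  20. access Z: HIT, count now 4. Cache: [X(c=1) G(c=1) V(c=1) H(c=4) Z(c=4) P(c=9)]
  21. access D: MISS. Cache: [X(c=1) G(c=1) V(c=1) D(c=1) H(c=4) Z(c=4) P(c=9)]
  22. access J: MISS, evict X(c=1). Cache: [G(c=1) V(c=1) D(c=1) J(c=1) H(c=4) Z(c=4) P(c=9)]
Total: 14 hits, 8 misses, 1 evictions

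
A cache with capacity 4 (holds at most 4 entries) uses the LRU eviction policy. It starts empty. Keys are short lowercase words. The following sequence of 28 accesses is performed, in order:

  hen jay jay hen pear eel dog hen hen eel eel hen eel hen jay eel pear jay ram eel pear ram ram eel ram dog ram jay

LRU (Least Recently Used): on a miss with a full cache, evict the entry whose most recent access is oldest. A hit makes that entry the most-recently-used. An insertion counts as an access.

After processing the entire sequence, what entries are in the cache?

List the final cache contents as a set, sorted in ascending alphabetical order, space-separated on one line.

LRU simulation (capacity=4):
  1. access hen: MISS. Cache (LRU->MRU): [hen]
  2. access jay: MISS. Cache (LRU->MRU): [hen jay]
  3. access jay: HIT. Cache (LRU->MRU): [hen jay]
  4. access hen: HIT. Cache (LRU->MRU): [jay hen]
  5. access pear: MISS. Cache (LRU->MRU): [jay hen pear]
  6. access eel: MISS. Cache (LRU->MRU): [jay hen pear eel]
  7. access dog: MISS, evict jay. Cache (LRU->MRU): [hen pear eel dog]
  8. access hen: HIT. Cache (LRU->MRU): [pear eel dog hen]
  9. access hen: HIT. Cache (LRU->MRU): [pear eel dog hen]
  10. access eel: HIT. Cache (LRU->MRU): [pear dog hen eel]
  11. access eel: HIT. Cache (LRU->MRU): [pear dog hen eel]
  12. access hen: HIT. Cache (LRU->MRU): [pear dog eel hen]
  13. access eel: HIT. Cache (LRU->MRU): [pear dog hen eel]
  14. access hen: HIT. Cache (LRU->MRU): [pear dog eel hen]
  15. access jay: MISS, evict pear. Cache (LRU->MRU): [dog eel hen jay]
  16. access eel: HIT. Cache (LRU->MRU): [dog hen jay eel]
  17. access pear: MISS, evict dog. Cache (LRU->MRU): [hen jay eel pear]
  18. access jay: HIT. Cache (LRU->MRU): [hen eel pear jay]
  19. access ram: MISS, evict hen. Cache (LRU->MRU): [eel pear jay ram]
  20. access eel: HIT. Cache (LRU->MRU): [pear jay ram eel]
  21. access pear: HIT. Cache (LRU->MRU): [jay ram eel pear]
  22. access ram: HIT. Cache (LRU->MRU): [jay eel pear ram]
  23. access ram: HIT. Cache (LRU->MRU): [jay eel pear ram]
  24. access eel: HIT. Cache (LRU->MRU): [jay pear ram eel]
  25. access ram: HIT. Cache (LRU->MRU): [jay pear eel ram]
  26. access dog: MISS, evict jay. Cache (LRU->MRU): [pear eel ram dog]
  27. access ram: HIT. Cache (LRU->MRU): [pear eel dog ram]
  28. access jay: MISS, evict pear. Cache (LRU->MRU): [eel dog ram jay]
Total: 18 hits, 10 misses, 6 evictions

Answer: dog eel jay ram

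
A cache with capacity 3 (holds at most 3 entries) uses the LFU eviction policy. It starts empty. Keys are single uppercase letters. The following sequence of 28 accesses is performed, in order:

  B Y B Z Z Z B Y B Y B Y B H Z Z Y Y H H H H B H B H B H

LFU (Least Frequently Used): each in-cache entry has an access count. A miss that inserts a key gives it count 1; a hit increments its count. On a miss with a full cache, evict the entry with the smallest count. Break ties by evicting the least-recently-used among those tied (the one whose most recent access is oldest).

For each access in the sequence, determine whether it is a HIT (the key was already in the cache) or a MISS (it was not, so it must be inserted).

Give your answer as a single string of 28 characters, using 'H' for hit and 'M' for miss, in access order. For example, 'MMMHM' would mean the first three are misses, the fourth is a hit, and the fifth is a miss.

Answer: MMHMHHHHHHHHHMMHHHMHHHHHHHHH

Derivation:
LFU simulation (capacity=3):
  1. access B: MISS. Cache: [B(c=1)]
  2. access Y: MISS. Cache: [B(c=1) Y(c=1)]
  3. access B: HIT, count now 2. Cache: [Y(c=1) B(c=2)]
  4. access Z: MISS. Cache: [Y(c=1) Z(c=1) B(c=2)]
  5. access Z: HIT, count now 2. Cache: [Y(c=1) B(c=2) Z(c=2)]
  6. access Z: HIT, count now 3. Cache: [Y(c=1) B(c=2) Z(c=3)]
  7. access B: HIT, count now 3. Cache: [Y(c=1) Z(c=3) B(c=3)]
  8. access Y: HIT, count now 2. Cache: [Y(c=2) Z(c=3) B(c=3)]
  9. access B: HIT, count now 4. Cache: [Y(c=2) Z(c=3) B(c=4)]
  10. access Y: HIT, count now 3. Cache: [Z(c=3) Y(c=3) B(c=4)]
  11. access B: HIT, count now 5. Cache: [Z(c=3) Y(c=3) B(c=5)]
  12. access Y: HIT, count now 4. Cache: [Z(c=3) Y(c=4) B(c=5)]
  13. access B: HIT, count now 6. Cache: [Z(c=3) Y(c=4) B(c=6)]
  14. access H: MISS, evict Z(c=3). Cache: [H(c=1) Y(c=4) B(c=6)]
  15. access Z: MISS, evict H(c=1). Cache: [Z(c=1) Y(c=4) B(c=6)]
  16. access Z: HIT, count now 2. Cache: [Z(c=2) Y(c=4) B(c=6)]
  17. access Y: HIT, count now 5. Cache: [Z(c=2) Y(c=5) B(c=6)]
  18. access Y: HIT, count now 6. Cache: [Z(c=2) B(c=6) Y(c=6)]
  19. access H: MISS, evict Z(c=2). Cache: [H(c=1) B(c=6) Y(c=6)]
  20. access H: HIT, count now 2. Cache: [H(c=2) B(c=6) Y(c=6)]
  21. access H: HIT, count now 3. Cache: [H(c=3) B(c=6) Y(c=6)]
  22. access H: HIT, count now 4. Cache: [H(c=4) B(c=6) Y(c=6)]
  23. access B: HIT, count now 7. Cache: [H(c=4) Y(c=6) B(c=7)]
  24. access H: HIT, count now 5. Cache: [H(c=5) Y(c=6) B(c=7)]
  25. access B: HIT, count now 8. Cache: [H(c=5) Y(c=6) B(c=8)]
  26. access H: HIT, count now 6. Cache: [Y(c=6) H(c=6) B(c=8)]
  27. access B: HIT, count now 9. Cache: [Y(c=6) H(c=6) B(c=9)]
  28. access H: HIT, count now 7. Cache: [Y(c=6) H(c=7) B(c=9)]
Total: 22 hits, 6 misses, 3 evictions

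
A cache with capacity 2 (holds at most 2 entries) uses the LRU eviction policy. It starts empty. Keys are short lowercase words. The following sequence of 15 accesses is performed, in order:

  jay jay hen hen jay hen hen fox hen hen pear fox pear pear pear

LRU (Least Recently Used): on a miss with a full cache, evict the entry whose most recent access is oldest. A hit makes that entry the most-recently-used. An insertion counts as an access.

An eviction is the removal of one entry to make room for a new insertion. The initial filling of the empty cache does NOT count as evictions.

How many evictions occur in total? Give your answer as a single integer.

Answer: 3

Derivation:
LRU simulation (capacity=2):
  1. access jay: MISS. Cache (LRU->MRU): [jay]
  2. access jay: HIT. Cache (LRU->MRU): [jay]
  3. access hen: MISS. Cache (LRU->MRU): [jay hen]
  4. access hen: HIT. Cache (LRU->MRU): [jay hen]
  5. access jay: HIT. Cache (LRU->MRU): [hen jay]
  6. access hen: HIT. Cache (LRU->MRU): [jay hen]
  7. access hen: HIT. Cache (LRU->MRU): [jay hen]
  8. access fox: MISS, evict jay. Cache (LRU->MRU): [hen fox]
  9. access hen: HIT. Cache (LRU->MRU): [fox hen]
  10. access hen: HIT. Cache (LRU->MRU): [fox hen]
  11. access pear: MISS, evict fox. Cache (LRU->MRU): [hen pear]
  12. access fox: MISS, evict hen. Cache (LRU->MRU): [pear fox]
  13. access pear: HIT. Cache (LRU->MRU): [fox pear]
  14. access pear: HIT. Cache (LRU->MRU): [fox pear]
  15. access pear: HIT. Cache (LRU->MRU): [fox pear]
Total: 10 hits, 5 misses, 3 evictions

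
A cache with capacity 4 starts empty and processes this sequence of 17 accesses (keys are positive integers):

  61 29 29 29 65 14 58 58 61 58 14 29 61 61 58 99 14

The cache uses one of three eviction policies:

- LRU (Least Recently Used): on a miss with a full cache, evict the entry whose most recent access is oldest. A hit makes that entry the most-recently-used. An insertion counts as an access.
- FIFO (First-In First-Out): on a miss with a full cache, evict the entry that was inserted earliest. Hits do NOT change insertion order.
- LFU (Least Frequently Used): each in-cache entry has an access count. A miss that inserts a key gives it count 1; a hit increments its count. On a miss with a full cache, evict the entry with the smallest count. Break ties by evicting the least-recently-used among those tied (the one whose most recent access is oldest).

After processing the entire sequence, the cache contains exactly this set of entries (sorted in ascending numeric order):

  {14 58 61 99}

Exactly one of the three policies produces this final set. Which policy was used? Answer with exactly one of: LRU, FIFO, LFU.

Answer: LRU

Derivation:
Simulating under each policy and comparing final sets:
  LRU: final set = {14 58 61 99} -> MATCHES target
  FIFO: final set = {14 29 61 99} -> differs
  LFU: final set = {14 29 58 61} -> differs
Only LRU produces the target set.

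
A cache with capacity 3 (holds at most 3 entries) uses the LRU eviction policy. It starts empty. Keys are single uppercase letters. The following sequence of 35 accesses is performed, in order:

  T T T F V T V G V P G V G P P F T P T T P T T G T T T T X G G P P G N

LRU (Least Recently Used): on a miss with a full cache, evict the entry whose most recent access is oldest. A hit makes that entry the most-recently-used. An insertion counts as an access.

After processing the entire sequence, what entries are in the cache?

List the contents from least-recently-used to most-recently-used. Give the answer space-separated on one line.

Answer: P G N

Derivation:
LRU simulation (capacity=3):
  1. access T: MISS. Cache (LRU->MRU): [T]
  2. access T: HIT. Cache (LRU->MRU): [T]
  3. access T: HIT. Cache (LRU->MRU): [T]
  4. access F: MISS. Cache (LRU->MRU): [T F]
  5. access V: MISS. Cache (LRU->MRU): [T F V]
  6. access T: HIT. Cache (LRU->MRU): [F V T]
  7. access V: HIT. Cache (LRU->MRU): [F T V]
  8. access G: MISS, evict F. Cache (LRU->MRU): [T V G]
  9. access V: HIT. Cache (LRU->MRU): [T G V]
  10. access P: MISS, evict T. Cache (LRU->MRU): [G V P]
  11. access G: HIT. Cache (LRU->MRU): [V P G]
  12. access V: HIT. Cache (LRU->MRU): [P G V]
  13. access G: HIT. Cache (LRU->MRU): [P V G]
  14. access P: HIT. Cache (LRU->MRU): [V G P]
  15. access P: HIT. Cache (LRU->MRU): [V G P]
  16. access F: MISS, evict V. Cache (LRU->MRU): [G P F]
  17. access T: MISS, evict G. Cache (LRU->MRU): [P F T]
  18. access P: HIT. Cache (LRU->MRU): [F T P]
  19. access T: HIT. Cache (LRU->MRU): [F P T]
  20. access T: HIT. Cache (LRU->MRU): [F P T]
  21. access P: HIT. Cache (LRU->MRU): [F T P]
  22. access T: HIT. Cache (LRU->MRU): [F P T]
  23. access T: HIT. Cache (LRU->MRU): [F P T]
  24. access G: MISS, evict F. Cache (LRU->MRU): [P T G]
  25. access T: HIT. Cache (LRU->MRU): [P G T]
  26. access T: HIT. Cache (LRU->MRU): [P G T]
  27. access T: HIT. Cache (LRU->MRU): [P G T]
  28. access T: HIT. Cache (LRU->MRU): [P G T]
  29. access X: MISS, evict P. Cache (LRU->MRU): [G T X]
  30. access G: HIT. Cache (LRU->MRU): [T X G]
  31. access G: HIT. Cache (LRU->MRU): [T X G]
  32. access P: MISS, evict T. Cache (LRU->MRU): [X G P]
  33. access P: HIT. Cache (LRU->MRU): [X G P]
  34. access G: HIT. Cache (LRU->MRU): [X P G]
  35. access N: MISS, evict X. Cache (LRU->MRU): [P G N]
Total: 24 hits, 11 misses, 8 evictions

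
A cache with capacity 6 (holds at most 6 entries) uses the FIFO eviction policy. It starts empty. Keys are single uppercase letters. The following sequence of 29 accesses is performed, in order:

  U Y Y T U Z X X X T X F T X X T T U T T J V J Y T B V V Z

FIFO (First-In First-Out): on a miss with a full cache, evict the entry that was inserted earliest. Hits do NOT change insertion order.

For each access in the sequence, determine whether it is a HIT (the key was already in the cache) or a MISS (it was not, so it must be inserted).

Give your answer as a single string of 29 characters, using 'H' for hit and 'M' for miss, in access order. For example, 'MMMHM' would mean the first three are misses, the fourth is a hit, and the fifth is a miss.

Answer: MMHMHMMHHHHMHHHHHHHHMMHMMMHHM

Derivation:
FIFO simulation (capacity=6):
  1. access U: MISS. Cache (old->new): [U]
  2. access Y: MISS. Cache (old->new): [U Y]
  3. access Y: HIT. Cache (old->new): [U Y]
  4. access T: MISS. Cache (old->new): [U Y T]
  5. access U: HIT. Cache (old->new): [U Y T]
  6. access Z: MISS. Cache (old->new): [U Y T Z]
  7. access X: MISS. Cache (old->new): [U Y T Z X]
  8. access X: HIT. Cache (old->new): [U Y T Z X]
  9. access X: HIT. Cache (old->new): [U Y T Z X]
  10. access T: HIT. Cache (old->new): [U Y T Z X]
  11. access X: HIT. Cache (old->new): [U Y T Z X]
  12. access F: MISS. Cache (old->new): [U Y T Z X F]
  13. access T: HIT. Cache (old->new): [U Y T Z X F]
  14. access X: HIT. Cache (old->new): [U Y T Z X F]
  15. access X: HIT. Cache (old->new): [U Y T Z X F]
  16. access T: HIT. Cache (old->new): [U Y T Z X F]
  17. access T: HIT. Cache (old->new): [U Y T Z X F]
  18. access U: HIT. Cache (old->new): [U Y T Z X F]
  19. access T: HIT. Cache (old->new): [U Y T Z X F]
  20. access T: HIT. Cache (old->new): [U Y T Z X F]
  21. access J: MISS, evict U. Cache (old->new): [Y T Z X F J]
  22. access V: MISS, evict Y. Cache (old->new): [T Z X F J V]
  23. access J: HIT. Cache (old->new): [T Z X F J V]
  24. access Y: MISS, evict T. Cache (old->new): [Z X F J V Y]
  25. access T: MISS, evict Z. Cache (old->new): [X F J V Y T]
  26. access B: MISS, evict X. Cache (old->new): [F J V Y T B]
  27. access V: HIT. Cache (old->new): [F J V Y T B]
  28. access V: HIT. Cache (old->new): [F J V Y T B]
  29. access Z: MISS, evict F. Cache (old->new): [J V Y T B Z]
Total: 17 hits, 12 misses, 6 evictions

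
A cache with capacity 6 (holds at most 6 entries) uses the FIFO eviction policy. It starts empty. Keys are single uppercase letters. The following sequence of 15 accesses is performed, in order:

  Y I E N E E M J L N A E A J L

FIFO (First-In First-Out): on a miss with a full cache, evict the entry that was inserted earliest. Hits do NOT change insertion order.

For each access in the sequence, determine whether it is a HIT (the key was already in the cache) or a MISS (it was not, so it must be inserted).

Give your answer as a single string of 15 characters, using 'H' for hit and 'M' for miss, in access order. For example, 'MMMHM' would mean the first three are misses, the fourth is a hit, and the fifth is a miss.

Answer: MMMMHHMMMHMHHHH

Derivation:
FIFO simulation (capacity=6):
  1. access Y: MISS. Cache (old->new): [Y]
  2. access I: MISS. Cache (old->new): [Y I]
  3. access E: MISS. Cache (old->new): [Y I E]
  4. access N: MISS. Cache (old->new): [Y I E N]
  5. access E: HIT. Cache (old->new): [Y I E N]
  6. access E: HIT. Cache (old->new): [Y I E N]
  7. access M: MISS. Cache (old->new): [Y I E N M]
  8. access J: MISS. Cache (old->new): [Y I E N M J]
  9. access L: MISS, evict Y. Cache (old->new): [I E N M J L]
  10. access N: HIT. Cache (old->new): [I E N M J L]
  11. access A: MISS, evict I. Cache (old->new): [E N M J L A]
  12. access E: HIT. Cache (old->new): [E N M J L A]
  13. access A: HIT. Cache (old->new): [E N M J L A]
  14. access J: HIT. Cache (old->new): [E N M J L A]
  15. access L: HIT. Cache (old->new): [E N M J L A]
Total: 7 hits, 8 misses, 2 evictions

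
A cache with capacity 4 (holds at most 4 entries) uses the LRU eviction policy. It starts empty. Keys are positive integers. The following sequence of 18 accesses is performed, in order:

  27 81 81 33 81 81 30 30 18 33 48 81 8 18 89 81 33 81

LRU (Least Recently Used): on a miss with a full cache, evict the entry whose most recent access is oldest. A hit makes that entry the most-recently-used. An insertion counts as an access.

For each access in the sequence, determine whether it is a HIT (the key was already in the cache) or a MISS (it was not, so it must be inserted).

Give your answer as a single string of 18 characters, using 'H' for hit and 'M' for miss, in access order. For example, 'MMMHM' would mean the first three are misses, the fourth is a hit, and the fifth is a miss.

LRU simulation (capacity=4):
  1. access 27: MISS. Cache (LRU->MRU): [27]
  2. access 81: MISS. Cache (LRU->MRU): [27 81]
  3. access 81: HIT. Cache (LRU->MRU): [27 81]
  4. access 33: MISS. Cache (LRU->MRU): [27 81 33]
  5. access 81: HIT. Cache (LRU->MRU): [27 33 81]
  6. access 81: HIT. Cache (LRU->MRU): [27 33 81]
  7. access 30: MISS. Cache (LRU->MRU): [27 33 81 30]
  8. access 30: HIT. Cache (LRU->MRU): [27 33 81 30]
  9. access 18: MISS, evict 27. Cache (LRU->MRU): [33 81 30 18]
  10. access 33: HIT. Cache (LRU->MRU): [81 30 18 33]
  11. access 48: MISS, evict 81. Cache (LRU->MRU): [30 18 33 48]
  12. access 81: MISS, evict 30. Cache (LRU->MRU): [18 33 48 81]
  13. access 8: MISS, evict 18. Cache (LRU->MRU): [33 48 81 8]
  14. access 18: MISS, evict 33. Cache (LRU->MRU): [48 81 8 18]
  15. access 89: MISS, evict 48. Cache (LRU->MRU): [81 8 18 89]
  16. access 81: HIT. Cache (LRU->MRU): [8 18 89 81]
  17. access 33: MISS, evict 8. Cache (LRU->MRU): [18 89 81 33]
  18. access 81: HIT. Cache (LRU->MRU): [18 89 33 81]
Total: 7 hits, 11 misses, 7 evictions

Answer: MMHMHHMHMHMMMMMHMH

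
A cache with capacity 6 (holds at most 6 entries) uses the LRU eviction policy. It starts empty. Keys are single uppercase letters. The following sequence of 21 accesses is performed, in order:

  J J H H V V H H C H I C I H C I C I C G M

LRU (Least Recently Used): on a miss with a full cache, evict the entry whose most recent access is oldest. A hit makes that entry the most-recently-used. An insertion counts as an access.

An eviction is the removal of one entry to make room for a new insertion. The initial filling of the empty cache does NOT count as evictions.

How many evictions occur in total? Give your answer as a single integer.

Answer: 1

Derivation:
LRU simulation (capacity=6):
  1. access J: MISS. Cache (LRU->MRU): [J]
  2. access J: HIT. Cache (LRU->MRU): [J]
  3. access H: MISS. Cache (LRU->MRU): [J H]
  4. access H: HIT. Cache (LRU->MRU): [J H]
  5. access V: MISS. Cache (LRU->MRU): [J H V]
  6. access V: HIT. Cache (LRU->MRU): [J H V]
  7. access H: HIT. Cache (LRU->MRU): [J V H]
  8. access H: HIT. Cache (LRU->MRU): [J V H]
  9. access C: MISS. Cache (LRU->MRU): [J V H C]
  10. access H: HIT. Cache (LRU->MRU): [J V C H]
  11. access I: MISS. Cache (LRU->MRU): [J V C H I]
  12. access C: HIT. Cache (LRU->MRU): [J V H I C]
  13. access I: HIT. Cache (LRU->MRU): [J V H C I]
  14. access H: HIT. Cache (LRU->MRU): [J V C I H]
  15. access C: HIT. Cache (LRU->MRU): [J V I H C]
  16. access I: HIT. Cache (LRU->MRU): [J V H C I]
  17. access C: HIT. Cache (LRU->MRU): [J V H I C]
  18. access I: HIT. Cache (LRU->MRU): [J V H C I]
  19. access C: HIT. Cache (LRU->MRU): [J V H I C]
  20. access G: MISS. Cache (LRU->MRU): [J V H I C G]
  21. access M: MISS, evict J. Cache (LRU->MRU): [V H I C G M]
Total: 14 hits, 7 misses, 1 evictions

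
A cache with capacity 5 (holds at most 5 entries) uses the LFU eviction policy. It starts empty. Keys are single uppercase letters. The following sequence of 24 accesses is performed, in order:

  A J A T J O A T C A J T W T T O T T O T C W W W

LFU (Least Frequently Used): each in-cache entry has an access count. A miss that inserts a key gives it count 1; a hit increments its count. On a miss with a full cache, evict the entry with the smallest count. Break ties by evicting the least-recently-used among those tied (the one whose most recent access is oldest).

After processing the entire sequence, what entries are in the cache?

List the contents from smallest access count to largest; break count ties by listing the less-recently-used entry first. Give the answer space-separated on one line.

Answer: O J W A T

Derivation:
LFU simulation (capacity=5):
  1. access A: MISS. Cache: [A(c=1)]
  2. access J: MISS. Cache: [A(c=1) J(c=1)]
  3. access A: HIT, count now 2. Cache: [J(c=1) A(c=2)]
  4. access T: MISS. Cache: [J(c=1) T(c=1) A(c=2)]
  5. access J: HIT, count now 2. Cache: [T(c=1) A(c=2) J(c=2)]
  6. access O: MISS. Cache: [T(c=1) O(c=1) A(c=2) J(c=2)]
  7. access A: HIT, count now 3. Cache: [T(c=1) O(c=1) J(c=2) A(c=3)]
  8. access T: HIT, count now 2. Cache: [O(c=1) J(c=2) T(c=2) A(c=3)]
  9. access C: MISS. Cache: [O(c=1) C(c=1) J(c=2) T(c=2) A(c=3)]
  10. access A: HIT, count now 4. Cache: [O(c=1) C(c=1) J(c=2) T(c=2) A(c=4)]
  11. access J: HIT, count now 3. Cache: [O(c=1) C(c=1) T(c=2) J(c=3) A(c=4)]
  12. access T: HIT, count now 3. Cache: [O(c=1) C(c=1) J(c=3) T(c=3) A(c=4)]
  13. access W: MISS, evict O(c=1). Cache: [C(c=1) W(c=1) J(c=3) T(c=3) A(c=4)]
  14. access T: HIT, count now 4. Cache: [C(c=1) W(c=1) J(c=3) A(c=4) T(c=4)]
  15. access T: HIT, count now 5. Cache: [C(c=1) W(c=1) J(c=3) A(c=4) T(c=5)]
  16. access O: MISS, evict C(c=1). Cache: [W(c=1) O(c=1) J(c=3) A(c=4) T(c=5)]
  17. access T: HIT, count now 6. Cache: [W(c=1) O(c=1) J(c=3) A(c=4) T(c=6)]
  18. access T: HIT, count now 7. Cache: [W(c=1) O(c=1) J(c=3) A(c=4) T(c=7)]
  19. access O: HIT, count now 2. Cache: [W(c=1) O(c=2) J(c=3) A(c=4) T(c=7)]
  20. access T: HIT, count now 8. Cache: [W(c=1) O(c=2) J(c=3) A(c=4) T(c=8)]
  21. access C: MISS, evict W(c=1). Cache: [C(c=1) O(c=2) J(c=3) A(c=4) T(c=8)]
  22. access W: MISS, evict C(c=1). Cache: [W(c=1) O(c=2) J(c=3) A(c=4) T(c=8)]
  23. access W: HIT, count now 2. Cache: [O(c=2) W(c=2) J(c=3) A(c=4) T(c=8)]
  24. access W: HIT, count now 3. Cache: [O(c=2) J(c=3) W(c=3) A(c=4) T(c=8)]
Total: 15 hits, 9 misses, 4 evictions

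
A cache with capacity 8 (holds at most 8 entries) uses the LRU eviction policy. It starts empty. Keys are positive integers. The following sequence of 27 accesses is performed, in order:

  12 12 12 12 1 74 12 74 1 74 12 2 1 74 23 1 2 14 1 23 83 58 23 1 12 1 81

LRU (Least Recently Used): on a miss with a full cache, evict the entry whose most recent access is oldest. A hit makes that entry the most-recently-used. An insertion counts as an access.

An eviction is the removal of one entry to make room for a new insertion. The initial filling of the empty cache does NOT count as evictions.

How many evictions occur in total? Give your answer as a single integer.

Answer: 1

Derivation:
LRU simulation (capacity=8):
  1. access 12: MISS. Cache (LRU->MRU): [12]
  2. access 12: HIT. Cache (LRU->MRU): [12]
  3. access 12: HIT. Cache (LRU->MRU): [12]
  4. access 12: HIT. Cache (LRU->MRU): [12]
  5. access 1: MISS. Cache (LRU->MRU): [12 1]
  6. access 74: MISS. Cache (LRU->MRU): [12 1 74]
  7. access 12: HIT. Cache (LRU->MRU): [1 74 12]
  8. access 74: HIT. Cache (LRU->MRU): [1 12 74]
  9. access 1: HIT. Cache (LRU->MRU): [12 74 1]
  10. access 74: HIT. Cache (LRU->MRU): [12 1 74]
  11. access 12: HIT. Cache (LRU->MRU): [1 74 12]
  12. access 2: MISS. Cache (LRU->MRU): [1 74 12 2]
  13. access 1: HIT. Cache (LRU->MRU): [74 12 2 1]
  14. access 74: HIT. Cache (LRU->MRU): [12 2 1 74]
  15. access 23: MISS. Cache (LRU->MRU): [12 2 1 74 23]
  16. access 1: HIT. Cache (LRU->MRU): [12 2 74 23 1]
  17. access 2: HIT. Cache (LRU->MRU): [12 74 23 1 2]
  18. access 14: MISS. Cache (LRU->MRU): [12 74 23 1 2 14]
  19. access 1: HIT. Cache (LRU->MRU): [12 74 23 2 14 1]
  20. access 23: HIT. Cache (LRU->MRU): [12 74 2 14 1 23]
  21. access 83: MISS. Cache (LRU->MRU): [12 74 2 14 1 23 83]
  22. access 58: MISS. Cache (LRU->MRU): [12 74 2 14 1 23 83 58]
  23. access 23: HIT. Cache (LRU->MRU): [12 74 2 14 1 83 58 23]
  24. access 1: HIT. Cache (LRU->MRU): [12 74 2 14 83 58 23 1]
  25. access 12: HIT. Cache (LRU->MRU): [74 2 14 83 58 23 1 12]
  26. access 1: HIT. Cache (LRU->MRU): [74 2 14 83 58 23 12 1]
  27. access 81: MISS, evict 74. Cache (LRU->MRU): [2 14 83 58 23 12 1 81]
Total: 18 hits, 9 misses, 1 evictions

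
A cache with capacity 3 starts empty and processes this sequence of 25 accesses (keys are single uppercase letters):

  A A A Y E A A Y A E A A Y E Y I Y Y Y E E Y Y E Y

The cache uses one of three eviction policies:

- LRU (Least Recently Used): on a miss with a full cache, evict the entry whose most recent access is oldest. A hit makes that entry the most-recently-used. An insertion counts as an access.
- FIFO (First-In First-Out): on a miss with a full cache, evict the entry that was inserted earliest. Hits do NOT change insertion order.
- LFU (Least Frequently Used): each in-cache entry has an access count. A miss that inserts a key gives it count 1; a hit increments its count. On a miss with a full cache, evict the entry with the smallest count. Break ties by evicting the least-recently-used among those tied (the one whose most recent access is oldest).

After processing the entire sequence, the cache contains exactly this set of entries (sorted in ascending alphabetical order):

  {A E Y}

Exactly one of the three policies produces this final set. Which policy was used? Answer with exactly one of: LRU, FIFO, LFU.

Simulating under each policy and comparing final sets:
  LRU: final set = {E I Y} -> differs
  FIFO: final set = {E I Y} -> differs
  LFU: final set = {A E Y} -> MATCHES target
Only LFU produces the target set.

Answer: LFU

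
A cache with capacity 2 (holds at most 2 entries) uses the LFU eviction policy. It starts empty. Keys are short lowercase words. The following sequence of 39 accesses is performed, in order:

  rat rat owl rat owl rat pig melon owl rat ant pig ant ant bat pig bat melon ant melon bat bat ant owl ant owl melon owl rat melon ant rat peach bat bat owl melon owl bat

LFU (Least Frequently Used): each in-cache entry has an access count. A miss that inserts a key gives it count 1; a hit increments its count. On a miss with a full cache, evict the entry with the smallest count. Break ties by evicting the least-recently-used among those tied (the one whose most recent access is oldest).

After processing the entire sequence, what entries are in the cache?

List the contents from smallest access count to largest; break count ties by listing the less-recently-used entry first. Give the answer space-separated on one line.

Answer: bat rat

Derivation:
LFU simulation (capacity=2):
  1. access rat: MISS. Cache: [rat(c=1)]
  2. access rat: HIT, count now 2. Cache: [rat(c=2)]
  3. access owl: MISS. Cache: [owl(c=1) rat(c=2)]
  4. access rat: HIT, count now 3. Cache: [owl(c=1) rat(c=3)]
  5. access owl: HIT, count now 2. Cache: [owl(c=2) rat(c=3)]
  6. access rat: HIT, count now 4. Cache: [owl(c=2) rat(c=4)]
  7. access pig: MISS, evict owl(c=2). Cache: [pig(c=1) rat(c=4)]
  8. access melon: MISS, evict pig(c=1). Cache: [melon(c=1) rat(c=4)]
  9. access owl: MISS, evict melon(c=1). Cache: [owl(c=1) rat(c=4)]
  10. access rat: HIT, count now 5. Cache: [owl(c=1) rat(c=5)]
  11. access ant: MISS, evict owl(c=1). Cache: [ant(c=1) rat(c=5)]
  12. access pig: MISS, evict ant(c=1). Cache: [pig(c=1) rat(c=5)]
  13. access ant: MISS, evict pig(c=1). Cache: [ant(c=1) rat(c=5)]
  14. access ant: HIT, count now 2. Cache: [ant(c=2) rat(c=5)]
  15. access bat: MISS, evict ant(c=2). Cache: [bat(c=1) rat(c=5)]
  16. access pig: MISS, evict bat(c=1). Cache: [pig(c=1) rat(c=5)]
  17. access bat: MISS, evict pig(c=1). Cache: [bat(c=1) rat(c=5)]
  18. access melon: MISS, evict bat(c=1). Cache: [melon(c=1) rat(c=5)]
  19. access ant: MISS, evict melon(c=1). Cache: [ant(c=1) rat(c=5)]
  20. access melon: MISS, evict ant(c=1). Cache: [melon(c=1) rat(c=5)]
  21. access bat: MISS, evict melon(c=1). Cache: [bat(c=1) rat(c=5)]
  22. access bat: HIT, count now 2. Cache: [bat(c=2) rat(c=5)]
  23. access ant: MISS, evict bat(c=2). Cache: [ant(c=1) rat(c=5)]
  24. access owl: MISS, evict ant(c=1). Cache: [owl(c=1) rat(c=5)]
  25. access ant: MISS, evict owl(c=1). Cache: [ant(c=1) rat(c=5)]
  26. access owl: MISS, evict ant(c=1). Cache: [owl(c=1) rat(c=5)]
  27. access melon: MISS, evict owl(c=1). Cache: [melon(c=1) rat(c=5)]
  28. access owl: MISS, evict melon(c=1). Cache: [owl(c=1) rat(c=5)]
  29. access rat: HIT, count now 6. Cache: [owl(c=1) rat(c=6)]
  30. access melon: MISS, evict owl(c=1). Cache: [melon(c=1) rat(c=6)]
  31. access ant: MISS, evict melon(c=1). Cache: [ant(c=1) rat(c=6)]
  32. access rat: HIT, count now 7. Cache: [ant(c=1) rat(c=7)]
  33. access peach: MISS, evict ant(c=1). Cache: [peach(c=1) rat(c=7)]
  34. access bat: MISS, evict peach(c=1). Cache: [bat(c=1) rat(c=7)]
  35. access bat: HIT, count now 2. Cache: [bat(c=2) rat(c=7)]
  36. access owl: MISS, evict bat(c=2). Cache: [owl(c=1) rat(c=7)]
  37. access melon: MISS, evict owl(c=1). Cache: [melon(c=1) rat(c=7)]
  38. access owl: MISS, evict melon(c=1). Cache: [owl(c=1) rat(c=7)]
  39. access bat: MISS, evict owl(c=1). Cache: [bat(c=1) rat(c=7)]
Total: 10 hits, 29 misses, 27 evictions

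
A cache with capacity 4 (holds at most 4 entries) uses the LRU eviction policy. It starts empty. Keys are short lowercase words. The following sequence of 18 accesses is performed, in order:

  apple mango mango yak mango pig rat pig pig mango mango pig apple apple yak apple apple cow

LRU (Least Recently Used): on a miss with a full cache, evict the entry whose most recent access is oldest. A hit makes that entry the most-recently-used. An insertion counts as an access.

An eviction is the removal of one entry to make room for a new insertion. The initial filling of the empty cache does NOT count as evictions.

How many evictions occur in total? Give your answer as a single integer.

Answer: 4

Derivation:
LRU simulation (capacity=4):
  1. access apple: MISS. Cache (LRU->MRU): [apple]
  2. access mango: MISS. Cache (LRU->MRU): [apple mango]
  3. access mango: HIT. Cache (LRU->MRU): [apple mango]
  4. access yak: MISS. Cache (LRU->MRU): [apple mango yak]
  5. access mango: HIT. Cache (LRU->MRU): [apple yak mango]
  6. access pig: MISS. Cache (LRU->MRU): [apple yak mango pig]
  7. access rat: MISS, evict apple. Cache (LRU->MRU): [yak mango pig rat]
  8. access pig: HIT. Cache (LRU->MRU): [yak mango rat pig]
  9. access pig: HIT. Cache (LRU->MRU): [yak mango rat pig]
  10. access mango: HIT. Cache (LRU->MRU): [yak rat pig mango]
  11. access mango: HIT. Cache (LRU->MRU): [yak rat pig mango]
  12. access pig: HIT. Cache (LRU->MRU): [yak rat mango pig]
  13. access apple: MISS, evict yak. Cache (LRU->MRU): [rat mango pig apple]
  14. access apple: HIT. Cache (LRU->MRU): [rat mango pig apple]
  15. access yak: MISS, evict rat. Cache (LRU->MRU): [mango pig apple yak]
  16. access apple: HIT. Cache (LRU->MRU): [mango pig yak apple]
  17. access apple: HIT. Cache (LRU->MRU): [mango pig yak apple]
  18. access cow: MISS, evict mango. Cache (LRU->MRU): [pig yak apple cow]
Total: 10 hits, 8 misses, 4 evictions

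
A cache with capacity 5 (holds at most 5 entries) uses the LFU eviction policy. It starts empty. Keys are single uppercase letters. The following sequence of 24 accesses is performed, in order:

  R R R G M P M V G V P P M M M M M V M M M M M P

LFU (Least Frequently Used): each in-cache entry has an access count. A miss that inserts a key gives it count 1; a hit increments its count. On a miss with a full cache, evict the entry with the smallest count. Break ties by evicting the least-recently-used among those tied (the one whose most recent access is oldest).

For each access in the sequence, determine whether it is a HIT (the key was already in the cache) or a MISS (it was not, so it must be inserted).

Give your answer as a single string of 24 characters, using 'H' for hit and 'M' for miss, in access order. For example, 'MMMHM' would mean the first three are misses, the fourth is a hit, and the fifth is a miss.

Answer: MHHMMMHMHHHHHHHHHHHHHHHH

Derivation:
LFU simulation (capacity=5):
  1. access R: MISS. Cache: [R(c=1)]
  2. access R: HIT, count now 2. Cache: [R(c=2)]
  3. access R: HIT, count now 3. Cache: [R(c=3)]
  4. access G: MISS. Cache: [G(c=1) R(c=3)]
  5. access M: MISS. Cache: [G(c=1) M(c=1) R(c=3)]
  6. access P: MISS. Cache: [G(c=1) M(c=1) P(c=1) R(c=3)]
  7. access M: HIT, count now 2. Cache: [G(c=1) P(c=1) M(c=2) R(c=3)]
  8. access V: MISS. Cache: [G(c=1) P(c=1) V(c=1) M(c=2) R(c=3)]
  9. access G: HIT, count now 2. Cache: [P(c=1) V(c=1) M(c=2) G(c=2) R(c=3)]
  10. access V: HIT, count now 2. Cache: [P(c=1) M(c=2) G(c=2) V(c=2) R(c=3)]
  11. access P: HIT, count now 2. Cache: [M(c=2) G(c=2) V(c=2) P(c=2) R(c=3)]
  12. access P: HIT, count now 3. Cache: [M(c=2) G(c=2) V(c=2) R(c=3) P(c=3)]
  13. access M: HIT, count now 3. Cache: [G(c=2) V(c=2) R(c=3) P(c=3) M(c=3)]
  14. access M: HIT, count now 4. Cache: [G(c=2) V(c=2) R(c=3) P(c=3) M(c=4)]
  15. access M: HIT, count now 5. Cache: [G(c=2) V(c=2) R(c=3) P(c=3) M(c=5)]
  16. access M: HIT, count now 6. Cache: [G(c=2) V(c=2) R(c=3) P(c=3) M(c=6)]
  17. access M: HIT, count now 7. Cache: [G(c=2) V(c=2) R(c=3) P(c=3) M(c=7)]
  18. access V: HIT, count now 3. Cache: [G(c=2) R(c=3) P(c=3) V(c=3) M(c=7)]
  19. access M: HIT, count now 8. Cache: [G(c=2) R(c=3) P(c=3) V(c=3) M(c=8)]
  20. access M: HIT, count now 9. Cache: [G(c=2) R(c=3) P(c=3) V(c=3) M(c=9)]
  21. access M: HIT, count now 10. Cache: [G(c=2) R(c=3) P(c=3) V(c=3) M(c=10)]
  22. access M: HIT, count now 11. Cache: [G(c=2) R(c=3) P(c=3) V(c=3) M(c=11)]
  23. access M: HIT, count now 12. Cache: [G(c=2) R(c=3) P(c=3) V(c=3) M(c=12)]
  24. access P: HIT, count now 4. Cache: [G(c=2) R(c=3) V(c=3) P(c=4) M(c=12)]
Total: 19 hits, 5 misses, 0 evictions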